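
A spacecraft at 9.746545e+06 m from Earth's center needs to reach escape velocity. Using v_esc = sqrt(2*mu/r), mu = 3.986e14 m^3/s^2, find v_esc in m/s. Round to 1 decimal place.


Step 1: 2*mu/r = 2 * 3.986e14 / 9.746545e+06 = 81793086.6784
Step 2: v_esc = sqrt(81793086.6784) = 9044.0 m/s

9044.0


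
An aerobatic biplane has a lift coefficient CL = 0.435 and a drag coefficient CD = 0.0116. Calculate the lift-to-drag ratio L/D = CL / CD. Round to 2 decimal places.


Step 1: L/D = CL / CD = 0.435 / 0.0116
Step 2: L/D = 37.50

37.50


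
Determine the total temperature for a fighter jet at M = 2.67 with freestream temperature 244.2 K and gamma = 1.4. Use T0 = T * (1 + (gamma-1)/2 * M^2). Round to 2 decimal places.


Step 1: (gamma-1)/2 = 0.2
Step 2: M^2 = 7.1289
Step 3: 1 + 0.2 * 7.1289 = 2.42578
Step 4: T0 = 244.2 * 2.42578 = 592.38 K

592.38


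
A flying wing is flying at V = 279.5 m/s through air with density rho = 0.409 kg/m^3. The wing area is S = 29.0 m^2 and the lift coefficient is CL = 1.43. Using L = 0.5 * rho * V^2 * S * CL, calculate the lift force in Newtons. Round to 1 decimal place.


Step 1: Calculate dynamic pressure q = 0.5 * 0.409 * 279.5^2 = 0.5 * 0.409 * 78120.25 = 15975.5911 Pa
Step 2: Multiply by wing area and lift coefficient: L = 15975.5911 * 29.0 * 1.43
Step 3: L = 463292.1426 * 1.43 = 662507.8 N

662507.8


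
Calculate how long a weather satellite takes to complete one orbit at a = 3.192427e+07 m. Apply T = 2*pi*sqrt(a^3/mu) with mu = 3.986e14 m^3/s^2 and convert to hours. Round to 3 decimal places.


Step 1: a^3 / mu = 3.253591e+22 / 3.986e14 = 8.162546e+07
Step 2: sqrt(8.162546e+07) = 9034.6808 s
Step 3: T = 2*pi * 9034.6808 = 56766.57 s
Step 4: T in hours = 56766.57 / 3600 = 15.768 hours

15.768


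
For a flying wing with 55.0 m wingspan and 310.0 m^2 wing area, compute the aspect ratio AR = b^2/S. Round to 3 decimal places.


Step 1: b^2 = 55.0^2 = 3025.0
Step 2: AR = 3025.0 / 310.0 = 9.758

9.758


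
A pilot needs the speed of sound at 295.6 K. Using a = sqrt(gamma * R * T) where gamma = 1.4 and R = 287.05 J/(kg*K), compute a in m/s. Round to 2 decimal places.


Step 1: gamma * R * T = 1.4 * 287.05 * 295.6 = 118792.772
Step 2: a = sqrt(118792.772) = 344.66 m/s

344.66


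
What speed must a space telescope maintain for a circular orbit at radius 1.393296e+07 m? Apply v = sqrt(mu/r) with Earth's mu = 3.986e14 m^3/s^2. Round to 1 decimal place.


Step 1: mu / r = 3.986e14 / 1.393296e+07 = 28608422.0438
Step 2: v = sqrt(28608422.0438) = 5348.7 m/s

5348.7


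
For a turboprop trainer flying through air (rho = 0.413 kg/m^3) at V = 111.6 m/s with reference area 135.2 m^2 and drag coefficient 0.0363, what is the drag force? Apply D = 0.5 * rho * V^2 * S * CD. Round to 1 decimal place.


Step 1: Dynamic pressure q = 0.5 * 0.413 * 111.6^2 = 2571.8666 Pa
Step 2: Drag D = q * S * CD = 2571.8666 * 135.2 * 0.0363
Step 3: D = 12622.1 N

12622.1


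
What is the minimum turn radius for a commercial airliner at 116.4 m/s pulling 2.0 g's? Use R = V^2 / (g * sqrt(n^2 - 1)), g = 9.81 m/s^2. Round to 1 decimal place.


Step 1: V^2 = 116.4^2 = 13548.96
Step 2: n^2 - 1 = 2.0^2 - 1 = 3.0
Step 3: sqrt(3.0) = 1.732051
Step 4: R = 13548.96 / (9.81 * 1.732051) = 797.4 m

797.4


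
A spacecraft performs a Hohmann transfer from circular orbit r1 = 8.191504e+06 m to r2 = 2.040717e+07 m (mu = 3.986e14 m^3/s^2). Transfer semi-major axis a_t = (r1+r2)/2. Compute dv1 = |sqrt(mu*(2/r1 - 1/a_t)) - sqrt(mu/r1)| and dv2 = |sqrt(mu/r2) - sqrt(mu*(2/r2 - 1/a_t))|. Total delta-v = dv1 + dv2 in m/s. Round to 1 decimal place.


Step 1: Transfer semi-major axis a_t = (8.191504e+06 + 2.040717e+07) / 2 = 1.429934e+07 m
Step 2: v1 (circular at r1) = sqrt(mu/r1) = 6975.68 m/s
Step 3: v_t1 = sqrt(mu*(2/r1 - 1/a_t)) = 8333.36 m/s
Step 4: dv1 = |8333.36 - 6975.68| = 1357.68 m/s
Step 5: v2 (circular at r2) = 4419.54 m/s, v_t2 = 3345.04 m/s
Step 6: dv2 = |4419.54 - 3345.04| = 1074.5 m/s
Step 7: Total delta-v = 1357.68 + 1074.5 = 2432.2 m/s

2432.2


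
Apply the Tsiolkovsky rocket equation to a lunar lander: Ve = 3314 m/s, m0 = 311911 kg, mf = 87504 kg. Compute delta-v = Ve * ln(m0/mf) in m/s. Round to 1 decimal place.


Step 1: Mass ratio m0/mf = 311911 / 87504 = 3.564534
Step 2: ln(3.564534) = 1.271033
Step 3: delta-v = 3314 * 1.271033 = 4212.2 m/s

4212.2


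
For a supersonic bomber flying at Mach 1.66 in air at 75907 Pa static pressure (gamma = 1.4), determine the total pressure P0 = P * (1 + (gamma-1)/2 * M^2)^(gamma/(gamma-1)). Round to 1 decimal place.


Step 1: (gamma-1)/2 * M^2 = 0.2 * 2.7556 = 0.55112
Step 2: 1 + 0.55112 = 1.55112
Step 3: Exponent gamma/(gamma-1) = 3.5
Step 4: P0 = 75907 * 1.55112^3.5 = 352809.9 Pa

352809.9


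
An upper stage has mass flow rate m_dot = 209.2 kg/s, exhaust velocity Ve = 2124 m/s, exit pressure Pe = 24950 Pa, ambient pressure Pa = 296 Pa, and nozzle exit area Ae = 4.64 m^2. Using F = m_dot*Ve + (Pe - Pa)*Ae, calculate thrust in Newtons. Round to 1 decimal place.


Step 1: Momentum thrust = m_dot * Ve = 209.2 * 2124 = 444340.8 N
Step 2: Pressure thrust = (Pe - Pa) * Ae = (24950 - 296) * 4.64 = 114394.56 N
Step 3: Total thrust F = 444340.8 + 114394.56 = 558735.4 N

558735.4


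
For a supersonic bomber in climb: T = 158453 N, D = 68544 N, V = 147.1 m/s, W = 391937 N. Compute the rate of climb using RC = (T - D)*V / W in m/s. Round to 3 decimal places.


Step 1: Excess thrust = T - D = 158453 - 68544 = 89909 N
Step 2: Excess power = 89909 * 147.1 = 13225613.9 W
Step 3: RC = 13225613.9 / 391937 = 33.744 m/s

33.744


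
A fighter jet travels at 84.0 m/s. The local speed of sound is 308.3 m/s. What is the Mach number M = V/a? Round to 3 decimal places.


Step 1: M = V / a = 84.0 / 308.3
Step 2: M = 0.272

0.272


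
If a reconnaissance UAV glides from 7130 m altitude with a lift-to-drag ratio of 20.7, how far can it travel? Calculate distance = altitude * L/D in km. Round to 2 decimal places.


Step 1: Glide distance = altitude * L/D = 7130 * 20.7 = 147591.0 m
Step 2: Convert to km: 147591.0 / 1000 = 147.59 km

147.59


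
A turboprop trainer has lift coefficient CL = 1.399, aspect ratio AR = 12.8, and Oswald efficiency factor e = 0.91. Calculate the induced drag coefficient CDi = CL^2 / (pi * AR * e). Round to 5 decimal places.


Step 1: CL^2 = 1.399^2 = 1.957201
Step 2: pi * AR * e = 3.14159 * 12.8 * 0.91 = 36.593271
Step 3: CDi = 1.957201 / 36.593271 = 0.05349

0.05349


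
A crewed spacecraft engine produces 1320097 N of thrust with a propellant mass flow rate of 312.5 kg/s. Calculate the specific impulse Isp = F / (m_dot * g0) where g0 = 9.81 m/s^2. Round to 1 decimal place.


Step 1: m_dot * g0 = 312.5 * 9.81 = 3065.62
Step 2: Isp = 1320097 / 3065.62 = 430.6 s

430.6


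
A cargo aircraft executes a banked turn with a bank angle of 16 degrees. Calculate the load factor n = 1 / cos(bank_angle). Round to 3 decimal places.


Step 1: Convert 16 degrees to radians = 0.279253
Step 2: cos(16 deg) = 0.961262
Step 3: n = 1 / 0.961262 = 1.040

1.040


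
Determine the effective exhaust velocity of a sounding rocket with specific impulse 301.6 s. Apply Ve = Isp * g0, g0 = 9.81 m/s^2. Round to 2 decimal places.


Step 1: Ve = Isp * g0 = 301.6 * 9.81
Step 2: Ve = 2958.70 m/s

2958.70


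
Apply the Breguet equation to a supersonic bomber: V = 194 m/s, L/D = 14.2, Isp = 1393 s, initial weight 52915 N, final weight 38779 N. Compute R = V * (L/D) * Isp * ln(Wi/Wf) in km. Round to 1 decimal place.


Step 1: Coefficient = V * (L/D) * Isp = 194 * 14.2 * 1393 = 3837436.4 m
Step 2: Wi/Wf = 52915 / 38779 = 1.364527
Step 3: ln(1.364527) = 0.310808
Step 4: R = 3837436.4 * 0.310808 = 1192705.9 m = 1192.7 km

1192.7


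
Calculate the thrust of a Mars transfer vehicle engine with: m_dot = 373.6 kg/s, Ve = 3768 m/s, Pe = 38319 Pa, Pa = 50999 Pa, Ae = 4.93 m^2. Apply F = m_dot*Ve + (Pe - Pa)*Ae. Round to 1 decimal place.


Step 1: Momentum thrust = m_dot * Ve = 373.6 * 3768 = 1407724.8 N
Step 2: Pressure thrust = (Pe - Pa) * Ae = (38319 - 50999) * 4.93 = -62512.40 N
Step 3: Total thrust F = 1407724.8 + -62512.40 = 1345212.4 N

1345212.4


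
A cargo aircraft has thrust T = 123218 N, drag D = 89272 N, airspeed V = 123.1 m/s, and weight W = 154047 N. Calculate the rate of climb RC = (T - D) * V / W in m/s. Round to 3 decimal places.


Step 1: Excess thrust = T - D = 123218 - 89272 = 33946 N
Step 2: Excess power = 33946 * 123.1 = 4178752.6 W
Step 3: RC = 4178752.6 / 154047 = 27.126 m/s

27.126


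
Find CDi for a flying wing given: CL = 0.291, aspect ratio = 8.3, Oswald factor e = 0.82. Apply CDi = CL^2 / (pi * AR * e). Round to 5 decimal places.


Step 1: CL^2 = 0.291^2 = 0.084681
Step 2: pi * AR * e = 3.14159 * 8.3 * 0.82 = 21.38168
Step 3: CDi = 0.084681 / 21.38168 = 0.00396

0.00396


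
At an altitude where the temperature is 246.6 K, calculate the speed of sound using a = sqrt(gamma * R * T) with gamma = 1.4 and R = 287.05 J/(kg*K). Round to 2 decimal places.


Step 1: gamma * R * T = 1.4 * 287.05 * 246.6 = 99101.142
Step 2: a = sqrt(99101.142) = 314.80 m/s

314.80


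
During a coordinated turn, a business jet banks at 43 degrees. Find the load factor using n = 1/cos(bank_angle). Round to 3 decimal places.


Step 1: Convert 43 degrees to radians = 0.750492
Step 2: cos(43 deg) = 0.731354
Step 3: n = 1 / 0.731354 = 1.367

1.367


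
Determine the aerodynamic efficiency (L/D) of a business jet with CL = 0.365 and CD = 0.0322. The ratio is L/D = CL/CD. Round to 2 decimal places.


Step 1: L/D = CL / CD = 0.365 / 0.0322
Step 2: L/D = 11.34

11.34


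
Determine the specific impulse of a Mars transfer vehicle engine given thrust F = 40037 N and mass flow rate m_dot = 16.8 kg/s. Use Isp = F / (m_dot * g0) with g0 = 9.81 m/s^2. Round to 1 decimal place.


Step 1: m_dot * g0 = 16.8 * 9.81 = 164.81
Step 2: Isp = 40037 / 164.81 = 242.9 s

242.9


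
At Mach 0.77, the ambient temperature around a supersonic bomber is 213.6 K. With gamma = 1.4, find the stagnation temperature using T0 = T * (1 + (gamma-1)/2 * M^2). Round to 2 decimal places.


Step 1: (gamma-1)/2 = 0.2
Step 2: M^2 = 0.5929
Step 3: 1 + 0.2 * 0.5929 = 1.11858
Step 4: T0 = 213.6 * 1.11858 = 238.93 K

238.93


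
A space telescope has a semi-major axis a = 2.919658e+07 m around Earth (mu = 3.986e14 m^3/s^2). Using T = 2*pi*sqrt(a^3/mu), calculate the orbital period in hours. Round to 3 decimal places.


Step 1: a^3 / mu = 2.488834e+22 / 3.986e14 = 6.243939e+07
Step 2: sqrt(6.243939e+07) = 7901.8599 s
Step 3: T = 2*pi * 7901.8599 = 49648.85 s
Step 4: T in hours = 49648.85 / 3600 = 13.791 hours

13.791


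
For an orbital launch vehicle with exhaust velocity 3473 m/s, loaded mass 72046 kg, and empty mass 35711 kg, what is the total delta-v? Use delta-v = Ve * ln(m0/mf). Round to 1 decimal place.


Step 1: Mass ratio m0/mf = 72046 / 35711 = 2.017474
Step 2: ln(2.017474) = 0.701846
Step 3: delta-v = 3473 * 0.701846 = 2437.5 m/s

2437.5


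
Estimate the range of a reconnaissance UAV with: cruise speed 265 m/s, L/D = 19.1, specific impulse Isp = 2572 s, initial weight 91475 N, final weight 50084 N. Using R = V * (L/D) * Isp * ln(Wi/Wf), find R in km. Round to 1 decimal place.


Step 1: Coefficient = V * (L/D) * Isp = 265 * 19.1 * 2572 = 13018178.0 m
Step 2: Wi/Wf = 91475 / 50084 = 1.826432
Step 3: ln(1.826432) = 0.602364
Step 4: R = 13018178.0 * 0.602364 = 7841683.3 m = 7841.7 km

7841.7


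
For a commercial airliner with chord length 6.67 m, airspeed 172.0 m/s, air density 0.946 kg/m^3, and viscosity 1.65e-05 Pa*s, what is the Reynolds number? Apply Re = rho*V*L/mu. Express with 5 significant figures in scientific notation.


Step 1: Numerator = rho * V * L = 0.946 * 172.0 * 6.67 = 1085.28904
Step 2: Re = 1085.28904 / 1.65e-05
Step 3: Re = 6.5775e+07

6.5775e+07


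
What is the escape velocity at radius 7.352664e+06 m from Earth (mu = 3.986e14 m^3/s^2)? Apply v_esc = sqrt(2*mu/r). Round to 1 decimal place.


Step 1: 2*mu/r = 2 * 3.986e14 / 7.352664e+06 = 108423287.1242
Step 2: v_esc = sqrt(108423287.1242) = 10412.7 m/s

10412.7


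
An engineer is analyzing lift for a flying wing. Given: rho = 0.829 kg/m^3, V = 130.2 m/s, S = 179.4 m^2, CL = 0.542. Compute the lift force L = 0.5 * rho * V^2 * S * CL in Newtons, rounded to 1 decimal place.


Step 1: Calculate dynamic pressure q = 0.5 * 0.829 * 130.2^2 = 0.5 * 0.829 * 16952.04 = 7026.6206 Pa
Step 2: Multiply by wing area and lift coefficient: L = 7026.6206 * 179.4 * 0.542
Step 3: L = 1260575.7321 * 0.542 = 683232.0 N

683232.0


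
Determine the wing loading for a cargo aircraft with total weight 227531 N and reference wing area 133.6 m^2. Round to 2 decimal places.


Step 1: Wing loading = W / S = 227531 / 133.6
Step 2: Wing loading = 1703.08 N/m^2

1703.08


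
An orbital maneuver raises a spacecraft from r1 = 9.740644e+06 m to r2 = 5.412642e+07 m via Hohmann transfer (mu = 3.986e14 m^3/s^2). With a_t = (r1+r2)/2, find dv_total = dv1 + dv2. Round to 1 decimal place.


Step 1: Transfer semi-major axis a_t = (9.740644e+06 + 5.412642e+07) / 2 = 3.193353e+07 m
Step 2: v1 (circular at r1) = sqrt(mu/r1) = 6396.98 m/s
Step 3: v_t1 = sqrt(mu*(2/r1 - 1/a_t)) = 8328.29 m/s
Step 4: dv1 = |8328.29 - 6396.98| = 1931.32 m/s
Step 5: v2 (circular at r2) = 2713.71 m/s, v_t2 = 1498.77 m/s
Step 6: dv2 = |2713.71 - 1498.77| = 1214.95 m/s
Step 7: Total delta-v = 1931.32 + 1214.95 = 3146.3 m/s

3146.3


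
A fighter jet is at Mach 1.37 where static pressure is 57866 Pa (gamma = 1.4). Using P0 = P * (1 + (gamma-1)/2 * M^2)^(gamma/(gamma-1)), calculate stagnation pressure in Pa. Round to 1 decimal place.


Step 1: (gamma-1)/2 * M^2 = 0.2 * 1.8769 = 0.37538
Step 2: 1 + 0.37538 = 1.37538
Step 3: Exponent gamma/(gamma-1) = 3.5
Step 4: P0 = 57866 * 1.37538^3.5 = 176564.3 Pa

176564.3


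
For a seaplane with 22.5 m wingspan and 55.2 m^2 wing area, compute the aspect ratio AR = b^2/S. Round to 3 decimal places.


Step 1: b^2 = 22.5^2 = 506.25
Step 2: AR = 506.25 / 55.2 = 9.171

9.171


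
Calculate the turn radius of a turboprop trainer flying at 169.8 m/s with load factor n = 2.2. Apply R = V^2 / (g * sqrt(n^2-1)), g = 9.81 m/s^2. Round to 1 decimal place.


Step 1: V^2 = 169.8^2 = 28832.04
Step 2: n^2 - 1 = 2.2^2 - 1 = 3.84
Step 3: sqrt(3.84) = 1.959592
Step 4: R = 28832.04 / (9.81 * 1.959592) = 1499.8 m

1499.8


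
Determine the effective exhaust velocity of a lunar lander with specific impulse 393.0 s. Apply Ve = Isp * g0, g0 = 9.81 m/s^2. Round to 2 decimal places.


Step 1: Ve = Isp * g0 = 393.0 * 9.81
Step 2: Ve = 3855.33 m/s

3855.33


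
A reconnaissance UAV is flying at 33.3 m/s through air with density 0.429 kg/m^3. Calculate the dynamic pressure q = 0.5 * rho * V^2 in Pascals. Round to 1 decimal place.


Step 1: V^2 = 33.3^2 = 1108.89
Step 2: q = 0.5 * 0.429 * 1108.89
Step 3: q = 237.9 Pa

237.9


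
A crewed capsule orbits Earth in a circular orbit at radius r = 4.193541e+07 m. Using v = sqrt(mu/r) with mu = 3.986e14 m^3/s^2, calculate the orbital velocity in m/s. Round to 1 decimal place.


Step 1: mu / r = 3.986e14 / 4.193541e+07 = 9505093.6667
Step 2: v = sqrt(9505093.6667) = 3083.0 m/s

3083.0


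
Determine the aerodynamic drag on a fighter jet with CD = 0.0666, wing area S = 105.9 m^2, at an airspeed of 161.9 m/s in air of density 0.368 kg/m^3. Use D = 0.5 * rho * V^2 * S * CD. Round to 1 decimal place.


Step 1: Dynamic pressure q = 0.5 * 0.368 * 161.9^2 = 4822.9362 Pa
Step 2: Drag D = q * S * CD = 4822.9362 * 105.9 * 0.0666
Step 3: D = 34015.9 N

34015.9


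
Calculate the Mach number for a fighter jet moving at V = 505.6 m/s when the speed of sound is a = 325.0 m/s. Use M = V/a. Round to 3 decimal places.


Step 1: M = V / a = 505.6 / 325.0
Step 2: M = 1.556

1.556


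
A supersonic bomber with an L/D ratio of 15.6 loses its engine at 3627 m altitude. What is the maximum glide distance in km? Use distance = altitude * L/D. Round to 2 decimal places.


Step 1: Glide distance = altitude * L/D = 3627 * 15.6 = 56581.2 m
Step 2: Convert to km: 56581.2 / 1000 = 56.58 km

56.58


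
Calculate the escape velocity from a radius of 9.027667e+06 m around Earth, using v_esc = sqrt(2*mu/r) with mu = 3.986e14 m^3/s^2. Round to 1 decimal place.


Step 1: 2*mu/r = 2 * 3.986e14 / 9.027667e+06 = 88306314.3556
Step 2: v_esc = sqrt(88306314.3556) = 9397.1 m/s

9397.1


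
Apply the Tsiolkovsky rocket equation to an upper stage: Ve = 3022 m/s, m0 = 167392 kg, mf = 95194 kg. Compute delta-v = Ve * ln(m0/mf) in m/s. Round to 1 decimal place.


Step 1: Mass ratio m0/mf = 167392 / 95194 = 1.75843
Step 2: ln(1.75843) = 0.564421
Step 3: delta-v = 3022 * 0.564421 = 1705.7 m/s

1705.7


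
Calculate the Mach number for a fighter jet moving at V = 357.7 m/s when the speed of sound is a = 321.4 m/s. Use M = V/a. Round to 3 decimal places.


Step 1: M = V / a = 357.7 / 321.4
Step 2: M = 1.113

1.113


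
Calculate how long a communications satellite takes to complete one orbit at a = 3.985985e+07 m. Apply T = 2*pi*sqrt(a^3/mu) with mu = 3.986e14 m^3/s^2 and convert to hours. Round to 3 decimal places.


Step 1: a^3 / mu = 6.332963e+22 / 3.986e14 = 1.588802e+08
Step 2: sqrt(1.588802e+08) = 12604.7676 s
Step 3: T = 2*pi * 12604.7676 = 79198.09 s
Step 4: T in hours = 79198.09 / 3600 = 21.999 hours

21.999


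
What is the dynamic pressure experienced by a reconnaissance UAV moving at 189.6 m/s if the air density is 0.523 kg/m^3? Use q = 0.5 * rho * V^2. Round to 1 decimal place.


Step 1: V^2 = 189.6^2 = 35948.16
Step 2: q = 0.5 * 0.523 * 35948.16
Step 3: q = 9400.4 Pa

9400.4


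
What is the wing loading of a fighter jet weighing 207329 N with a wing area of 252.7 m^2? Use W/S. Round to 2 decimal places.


Step 1: Wing loading = W / S = 207329 / 252.7
Step 2: Wing loading = 820.46 N/m^2

820.46


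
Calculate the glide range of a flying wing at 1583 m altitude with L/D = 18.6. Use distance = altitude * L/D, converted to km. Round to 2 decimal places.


Step 1: Glide distance = altitude * L/D = 1583 * 18.6 = 29443.8 m
Step 2: Convert to km: 29443.8 / 1000 = 29.44 km

29.44


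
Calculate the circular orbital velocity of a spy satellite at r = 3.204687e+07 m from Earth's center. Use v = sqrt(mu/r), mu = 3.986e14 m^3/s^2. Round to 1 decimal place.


Step 1: mu / r = 3.986e14 / 3.204687e+07 = 12438032.1698
Step 2: v = sqrt(12438032.1698) = 3526.8 m/s

3526.8


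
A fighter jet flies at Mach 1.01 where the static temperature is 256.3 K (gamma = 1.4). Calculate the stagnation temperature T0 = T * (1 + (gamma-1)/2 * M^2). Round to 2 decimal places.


Step 1: (gamma-1)/2 = 0.2
Step 2: M^2 = 1.0201
Step 3: 1 + 0.2 * 1.0201 = 1.20402
Step 4: T0 = 256.3 * 1.20402 = 308.59 K

308.59


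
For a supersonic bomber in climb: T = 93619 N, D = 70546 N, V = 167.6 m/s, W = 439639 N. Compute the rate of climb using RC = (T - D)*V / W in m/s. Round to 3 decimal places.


Step 1: Excess thrust = T - D = 93619 - 70546 = 23073 N
Step 2: Excess power = 23073 * 167.6 = 3867034.8 W
Step 3: RC = 3867034.8 / 439639 = 8.796 m/s

8.796


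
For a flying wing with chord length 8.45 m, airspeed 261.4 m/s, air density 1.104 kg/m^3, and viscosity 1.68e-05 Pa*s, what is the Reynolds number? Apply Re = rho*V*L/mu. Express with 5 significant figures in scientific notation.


Step 1: Numerator = rho * V * L = 1.104 * 261.4 * 8.45 = 2438.54832
Step 2: Re = 2438.54832 / 1.68e-05
Step 3: Re = 1.4515e+08

1.4515e+08


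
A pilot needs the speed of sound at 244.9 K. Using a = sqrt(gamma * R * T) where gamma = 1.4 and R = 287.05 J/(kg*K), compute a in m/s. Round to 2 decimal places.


Step 1: gamma * R * T = 1.4 * 287.05 * 244.9 = 98417.963
Step 2: a = sqrt(98417.963) = 313.72 m/s

313.72


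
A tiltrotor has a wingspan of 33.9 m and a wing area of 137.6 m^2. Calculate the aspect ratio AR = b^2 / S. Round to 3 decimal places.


Step 1: b^2 = 33.9^2 = 1149.21
Step 2: AR = 1149.21 / 137.6 = 8.352

8.352


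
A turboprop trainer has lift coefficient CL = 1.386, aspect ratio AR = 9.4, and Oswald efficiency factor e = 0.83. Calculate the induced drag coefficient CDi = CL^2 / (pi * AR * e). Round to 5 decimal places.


Step 1: CL^2 = 1.386^2 = 1.920996
Step 2: pi * AR * e = 3.14159 * 9.4 * 0.83 = 24.510706
Step 3: CDi = 1.920996 / 24.510706 = 0.07837

0.07837


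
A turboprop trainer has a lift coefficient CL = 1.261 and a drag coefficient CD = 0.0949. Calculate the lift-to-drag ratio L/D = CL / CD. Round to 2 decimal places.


Step 1: L/D = CL / CD = 1.261 / 0.0949
Step 2: L/D = 13.29

13.29


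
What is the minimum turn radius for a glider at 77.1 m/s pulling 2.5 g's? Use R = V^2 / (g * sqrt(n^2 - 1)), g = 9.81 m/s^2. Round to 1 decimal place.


Step 1: V^2 = 77.1^2 = 5944.41
Step 2: n^2 - 1 = 2.5^2 - 1 = 5.25
Step 3: sqrt(5.25) = 2.291288
Step 4: R = 5944.41 / (9.81 * 2.291288) = 264.5 m

264.5


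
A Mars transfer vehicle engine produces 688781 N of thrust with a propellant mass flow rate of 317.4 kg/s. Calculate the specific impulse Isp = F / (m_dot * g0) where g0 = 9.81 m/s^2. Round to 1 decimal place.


Step 1: m_dot * g0 = 317.4 * 9.81 = 3113.69
Step 2: Isp = 688781 / 3113.69 = 221.2 s

221.2


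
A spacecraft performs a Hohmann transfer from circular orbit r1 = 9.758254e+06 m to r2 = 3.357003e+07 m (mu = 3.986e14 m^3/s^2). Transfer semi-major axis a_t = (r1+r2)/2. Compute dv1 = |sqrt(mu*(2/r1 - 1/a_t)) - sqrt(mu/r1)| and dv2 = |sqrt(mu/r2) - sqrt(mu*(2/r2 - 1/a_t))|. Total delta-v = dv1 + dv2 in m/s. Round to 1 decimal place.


Step 1: Transfer semi-major axis a_t = (9.758254e+06 + 3.357003e+07) / 2 = 2.166414e+07 m
Step 2: v1 (circular at r1) = sqrt(mu/r1) = 6391.2 m/s
Step 3: v_t1 = sqrt(mu*(2/r1 - 1/a_t)) = 7955.87 m/s
Step 4: dv1 = |7955.87 - 6391.2| = 1564.67 m/s
Step 5: v2 (circular at r2) = 3445.82 m/s, v_t2 = 2312.64 m/s
Step 6: dv2 = |3445.82 - 2312.64| = 1133.18 m/s
Step 7: Total delta-v = 1564.67 + 1133.18 = 2697.8 m/s

2697.8


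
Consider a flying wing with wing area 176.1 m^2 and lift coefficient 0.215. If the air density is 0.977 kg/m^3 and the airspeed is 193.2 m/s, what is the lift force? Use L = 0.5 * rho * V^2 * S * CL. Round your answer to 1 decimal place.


Step 1: Calculate dynamic pressure q = 0.5 * 0.977 * 193.2^2 = 0.5 * 0.977 * 37326.24 = 18233.8682 Pa
Step 2: Multiply by wing area and lift coefficient: L = 18233.8682 * 176.1 * 0.215
Step 3: L = 3210984.1971 * 0.215 = 690361.6 N

690361.6


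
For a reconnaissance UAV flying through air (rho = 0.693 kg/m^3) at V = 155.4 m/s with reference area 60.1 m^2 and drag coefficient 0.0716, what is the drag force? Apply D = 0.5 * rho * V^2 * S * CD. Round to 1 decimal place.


Step 1: Dynamic pressure q = 0.5 * 0.693 * 155.4^2 = 8367.6839 Pa
Step 2: Drag D = q * S * CD = 8367.6839 * 60.1 * 0.0716
Step 3: D = 36007.5 N

36007.5


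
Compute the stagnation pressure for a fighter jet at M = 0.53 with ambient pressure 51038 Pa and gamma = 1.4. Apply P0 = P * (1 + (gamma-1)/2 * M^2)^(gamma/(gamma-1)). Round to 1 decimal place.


Step 1: (gamma-1)/2 * M^2 = 0.2 * 0.2809 = 0.05618
Step 2: 1 + 0.05618 = 1.05618
Step 3: Exponent gamma/(gamma-1) = 3.5
Step 4: P0 = 51038 * 1.05618^3.5 = 61798.3 Pa

61798.3


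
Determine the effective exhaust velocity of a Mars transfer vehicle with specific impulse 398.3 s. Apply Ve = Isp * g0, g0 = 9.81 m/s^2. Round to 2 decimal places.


Step 1: Ve = Isp * g0 = 398.3 * 9.81
Step 2: Ve = 3907.32 m/s

3907.32


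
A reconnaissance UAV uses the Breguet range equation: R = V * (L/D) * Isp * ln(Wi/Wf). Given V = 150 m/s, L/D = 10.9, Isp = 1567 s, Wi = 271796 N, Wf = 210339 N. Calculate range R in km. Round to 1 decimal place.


Step 1: Coefficient = V * (L/D) * Isp = 150 * 10.9 * 1567 = 2562045.0 m
Step 2: Wi/Wf = 271796 / 210339 = 1.292181
Step 3: ln(1.292181) = 0.256331
Step 4: R = 2562045.0 * 0.256331 = 656732.2 m = 656.7 km

656.7


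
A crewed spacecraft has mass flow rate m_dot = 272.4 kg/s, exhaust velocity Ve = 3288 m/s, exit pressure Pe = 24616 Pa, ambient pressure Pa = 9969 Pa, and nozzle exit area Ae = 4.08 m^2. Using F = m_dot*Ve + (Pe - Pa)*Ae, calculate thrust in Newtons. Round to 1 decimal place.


Step 1: Momentum thrust = m_dot * Ve = 272.4 * 3288 = 895651.2 N
Step 2: Pressure thrust = (Pe - Pa) * Ae = (24616 - 9969) * 4.08 = 59759.76 N
Step 3: Total thrust F = 895651.2 + 59759.76 = 955411.0 N

955411.0


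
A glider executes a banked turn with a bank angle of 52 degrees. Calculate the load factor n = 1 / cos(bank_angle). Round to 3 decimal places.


Step 1: Convert 52 degrees to radians = 0.907571
Step 2: cos(52 deg) = 0.615661
Step 3: n = 1 / 0.615661 = 1.624

1.624


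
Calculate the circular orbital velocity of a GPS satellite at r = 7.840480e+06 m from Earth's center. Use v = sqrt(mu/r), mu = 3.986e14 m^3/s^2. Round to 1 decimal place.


Step 1: mu / r = 3.986e14 / 7.840480e+06 = 50838724.1597
Step 2: v = sqrt(50838724.1597) = 7130.1 m/s

7130.1


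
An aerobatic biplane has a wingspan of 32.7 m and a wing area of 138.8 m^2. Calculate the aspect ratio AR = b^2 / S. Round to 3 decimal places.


Step 1: b^2 = 32.7^2 = 1069.29
Step 2: AR = 1069.29 / 138.8 = 7.704

7.704


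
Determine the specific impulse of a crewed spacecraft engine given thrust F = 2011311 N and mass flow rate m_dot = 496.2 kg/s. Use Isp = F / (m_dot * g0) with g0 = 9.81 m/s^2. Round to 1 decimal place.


Step 1: m_dot * g0 = 496.2 * 9.81 = 4867.72
Step 2: Isp = 2011311 / 4867.72 = 413.2 s

413.2


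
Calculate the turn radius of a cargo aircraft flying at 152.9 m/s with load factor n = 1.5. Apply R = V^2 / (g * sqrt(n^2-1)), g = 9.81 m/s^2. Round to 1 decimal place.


Step 1: V^2 = 152.9^2 = 23378.41
Step 2: n^2 - 1 = 1.5^2 - 1 = 1.25
Step 3: sqrt(1.25) = 1.118034
Step 4: R = 23378.41 / (9.81 * 1.118034) = 2131.5 m

2131.5


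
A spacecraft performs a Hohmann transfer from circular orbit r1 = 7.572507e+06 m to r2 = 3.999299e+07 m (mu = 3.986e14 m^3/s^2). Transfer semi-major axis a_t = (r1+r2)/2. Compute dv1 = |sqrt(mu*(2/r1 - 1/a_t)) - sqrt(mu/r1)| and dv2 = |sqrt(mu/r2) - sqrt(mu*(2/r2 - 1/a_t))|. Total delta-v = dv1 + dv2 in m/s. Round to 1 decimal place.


Step 1: Transfer semi-major axis a_t = (7.572507e+06 + 3.999299e+07) / 2 = 2.378275e+07 m
Step 2: v1 (circular at r1) = sqrt(mu/r1) = 7255.19 m/s
Step 3: v_t1 = sqrt(mu*(2/r1 - 1/a_t)) = 9408.27 m/s
Step 4: dv1 = |9408.27 - 7255.19| = 2153.08 m/s
Step 5: v2 (circular at r2) = 3157.02 m/s, v_t2 = 1781.42 m/s
Step 6: dv2 = |3157.02 - 1781.42| = 1375.6 m/s
Step 7: Total delta-v = 2153.08 + 1375.6 = 3528.7 m/s

3528.7


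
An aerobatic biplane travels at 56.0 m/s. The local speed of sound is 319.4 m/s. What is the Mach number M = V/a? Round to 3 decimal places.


Step 1: M = V / a = 56.0 / 319.4
Step 2: M = 0.175

0.175


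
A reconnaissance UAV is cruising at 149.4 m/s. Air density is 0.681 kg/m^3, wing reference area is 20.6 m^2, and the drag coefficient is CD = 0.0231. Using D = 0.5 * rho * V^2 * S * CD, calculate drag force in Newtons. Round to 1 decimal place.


Step 1: Dynamic pressure q = 0.5 * 0.681 * 149.4^2 = 7600.0826 Pa
Step 2: Drag D = q * S * CD = 7600.0826 * 20.6 * 0.0231
Step 3: D = 3616.6 N

3616.6


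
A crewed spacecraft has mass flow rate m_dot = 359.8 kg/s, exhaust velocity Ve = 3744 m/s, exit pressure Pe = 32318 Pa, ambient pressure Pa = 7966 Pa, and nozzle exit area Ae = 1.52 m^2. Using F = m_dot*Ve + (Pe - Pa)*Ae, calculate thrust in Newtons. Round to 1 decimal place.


Step 1: Momentum thrust = m_dot * Ve = 359.8 * 3744 = 1347091.2 N
Step 2: Pressure thrust = (Pe - Pa) * Ae = (32318 - 7966) * 1.52 = 37015.04 N
Step 3: Total thrust F = 1347091.2 + 37015.04 = 1384106.2 N

1384106.2


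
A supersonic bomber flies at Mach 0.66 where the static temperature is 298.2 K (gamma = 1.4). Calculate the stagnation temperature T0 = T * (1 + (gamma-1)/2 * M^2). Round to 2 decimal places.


Step 1: (gamma-1)/2 = 0.2
Step 2: M^2 = 0.4356
Step 3: 1 + 0.2 * 0.4356 = 1.08712
Step 4: T0 = 298.2 * 1.08712 = 324.18 K

324.18


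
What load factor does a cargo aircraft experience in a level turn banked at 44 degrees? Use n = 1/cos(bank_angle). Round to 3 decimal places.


Step 1: Convert 44 degrees to radians = 0.767945
Step 2: cos(44 deg) = 0.71934
Step 3: n = 1 / 0.71934 = 1.390

1.390


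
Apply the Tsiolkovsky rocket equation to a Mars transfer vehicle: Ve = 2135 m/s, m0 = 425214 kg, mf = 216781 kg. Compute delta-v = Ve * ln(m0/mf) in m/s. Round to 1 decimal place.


Step 1: Mass ratio m0/mf = 425214 / 216781 = 1.961491
Step 2: ln(1.961491) = 0.673705
Step 3: delta-v = 2135 * 0.673705 = 1438.4 m/s

1438.4


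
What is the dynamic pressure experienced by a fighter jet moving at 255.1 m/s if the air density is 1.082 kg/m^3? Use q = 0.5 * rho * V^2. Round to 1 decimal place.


Step 1: V^2 = 255.1^2 = 65076.01
Step 2: q = 0.5 * 1.082 * 65076.01
Step 3: q = 35206.1 Pa

35206.1


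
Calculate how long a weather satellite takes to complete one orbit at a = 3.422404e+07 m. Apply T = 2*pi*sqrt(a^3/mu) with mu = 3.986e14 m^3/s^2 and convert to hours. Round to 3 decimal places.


Step 1: a^3 / mu = 4.008610e+22 / 3.986e14 = 1.005672e+08
Step 2: sqrt(1.005672e+08) = 10028.3219 s
Step 3: T = 2*pi * 10028.3219 = 63009.8 s
Step 4: T in hours = 63009.8 / 3600 = 17.503 hours

17.503


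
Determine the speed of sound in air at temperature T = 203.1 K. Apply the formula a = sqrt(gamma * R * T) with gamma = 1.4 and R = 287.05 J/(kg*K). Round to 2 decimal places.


Step 1: gamma * R * T = 1.4 * 287.05 * 203.1 = 81619.797
Step 2: a = sqrt(81619.797) = 285.69 m/s

285.69


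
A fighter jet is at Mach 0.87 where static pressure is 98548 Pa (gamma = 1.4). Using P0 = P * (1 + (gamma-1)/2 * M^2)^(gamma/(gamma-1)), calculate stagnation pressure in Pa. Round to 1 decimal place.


Step 1: (gamma-1)/2 * M^2 = 0.2 * 0.7569 = 0.15138
Step 2: 1 + 0.15138 = 1.15138
Step 3: Exponent gamma/(gamma-1) = 3.5
Step 4: P0 = 98548 * 1.15138^3.5 = 161403.6 Pa

161403.6


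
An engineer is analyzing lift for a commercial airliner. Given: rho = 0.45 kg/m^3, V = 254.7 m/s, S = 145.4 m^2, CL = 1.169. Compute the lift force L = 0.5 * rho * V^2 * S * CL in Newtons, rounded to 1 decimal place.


Step 1: Calculate dynamic pressure q = 0.5 * 0.45 * 254.7^2 = 0.5 * 0.45 * 64872.09 = 14596.2203 Pa
Step 2: Multiply by wing area and lift coefficient: L = 14596.2203 * 145.4 * 1.169
Step 3: L = 2122290.4243 * 1.169 = 2480957.5 N

2480957.5


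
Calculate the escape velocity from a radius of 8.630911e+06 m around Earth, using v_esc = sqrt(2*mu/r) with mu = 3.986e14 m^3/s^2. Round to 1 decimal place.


Step 1: 2*mu/r = 2 * 3.986e14 / 8.630911e+06 = 92365684.225
Step 2: v_esc = sqrt(92365684.225) = 9610.7 m/s

9610.7


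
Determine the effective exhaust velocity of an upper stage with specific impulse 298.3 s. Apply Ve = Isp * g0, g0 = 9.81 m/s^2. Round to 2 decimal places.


Step 1: Ve = Isp * g0 = 298.3 * 9.81
Step 2: Ve = 2926.32 m/s

2926.32


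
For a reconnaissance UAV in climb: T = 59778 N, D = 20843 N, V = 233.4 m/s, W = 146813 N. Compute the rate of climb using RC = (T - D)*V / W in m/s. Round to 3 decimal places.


Step 1: Excess thrust = T - D = 59778 - 20843 = 38935 N
Step 2: Excess power = 38935 * 233.4 = 9087429.0 W
Step 3: RC = 9087429.0 / 146813 = 61.898 m/s

61.898


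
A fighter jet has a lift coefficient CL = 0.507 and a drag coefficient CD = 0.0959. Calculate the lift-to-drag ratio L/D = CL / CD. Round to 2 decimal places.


Step 1: L/D = CL / CD = 0.507 / 0.0959
Step 2: L/D = 5.29

5.29


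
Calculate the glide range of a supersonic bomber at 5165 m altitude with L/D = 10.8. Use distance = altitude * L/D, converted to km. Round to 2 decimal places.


Step 1: Glide distance = altitude * L/D = 5165 * 10.8 = 55782.0 m
Step 2: Convert to km: 55782.0 / 1000 = 55.78 km

55.78


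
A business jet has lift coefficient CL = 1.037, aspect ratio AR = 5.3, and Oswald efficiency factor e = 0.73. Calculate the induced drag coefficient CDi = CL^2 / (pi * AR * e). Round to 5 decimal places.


Step 1: CL^2 = 1.037^2 = 1.075369
Step 2: pi * AR * e = 3.14159 * 5.3 * 0.73 = 12.154822
Step 3: CDi = 1.075369 / 12.154822 = 0.08847

0.08847


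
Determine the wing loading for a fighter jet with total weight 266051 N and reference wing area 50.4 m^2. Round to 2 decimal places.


Step 1: Wing loading = W / S = 266051 / 50.4
Step 2: Wing loading = 5278.79 N/m^2

5278.79


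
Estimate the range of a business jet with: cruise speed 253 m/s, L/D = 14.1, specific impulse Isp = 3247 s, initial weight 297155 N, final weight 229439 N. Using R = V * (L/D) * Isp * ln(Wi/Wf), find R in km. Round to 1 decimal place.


Step 1: Coefficient = V * (L/D) * Isp = 253 * 14.1 * 3247 = 11583023.1 m
Step 2: Wi/Wf = 297155 / 229439 = 1.295137
Step 3: ln(1.295137) = 0.258617
Step 4: R = 11583023.1 * 0.258617 = 2995563.1 m = 2995.6 km

2995.6


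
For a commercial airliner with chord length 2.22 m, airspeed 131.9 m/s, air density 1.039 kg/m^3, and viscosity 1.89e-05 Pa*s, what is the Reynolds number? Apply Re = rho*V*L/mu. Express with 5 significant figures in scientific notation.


Step 1: Numerator = rho * V * L = 1.039 * 131.9 * 2.22 = 304.237902
Step 2: Re = 304.237902 / 1.89e-05
Step 3: Re = 1.6097e+07

1.6097e+07


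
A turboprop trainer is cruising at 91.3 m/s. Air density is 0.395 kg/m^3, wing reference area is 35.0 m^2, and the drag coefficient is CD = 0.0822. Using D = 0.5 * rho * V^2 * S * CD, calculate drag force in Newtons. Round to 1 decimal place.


Step 1: Dynamic pressure q = 0.5 * 0.395 * 91.3^2 = 1646.2988 Pa
Step 2: Drag D = q * S * CD = 1646.2988 * 35.0 * 0.0822
Step 3: D = 4736.4 N

4736.4


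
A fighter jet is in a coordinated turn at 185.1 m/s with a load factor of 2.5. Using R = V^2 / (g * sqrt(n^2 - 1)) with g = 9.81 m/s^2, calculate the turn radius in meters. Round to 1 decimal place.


Step 1: V^2 = 185.1^2 = 34262.01
Step 2: n^2 - 1 = 2.5^2 - 1 = 5.25
Step 3: sqrt(5.25) = 2.291288
Step 4: R = 34262.01 / (9.81 * 2.291288) = 1524.3 m

1524.3


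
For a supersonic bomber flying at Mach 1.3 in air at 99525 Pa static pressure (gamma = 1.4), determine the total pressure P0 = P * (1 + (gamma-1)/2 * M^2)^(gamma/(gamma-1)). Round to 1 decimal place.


Step 1: (gamma-1)/2 * M^2 = 0.2 * 1.69 = 0.338
Step 2: 1 + 0.338 = 1.338
Step 3: Exponent gamma/(gamma-1) = 3.5
Step 4: P0 = 99525 * 1.338^3.5 = 275758.3 Pa

275758.3


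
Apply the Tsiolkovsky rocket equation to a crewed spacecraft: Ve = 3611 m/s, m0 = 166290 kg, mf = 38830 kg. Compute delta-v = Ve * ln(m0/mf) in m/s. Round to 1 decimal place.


Step 1: Mass ratio m0/mf = 166290 / 38830 = 4.282514
Step 2: ln(4.282514) = 1.45454
Step 3: delta-v = 3611 * 1.45454 = 5252.3 m/s

5252.3


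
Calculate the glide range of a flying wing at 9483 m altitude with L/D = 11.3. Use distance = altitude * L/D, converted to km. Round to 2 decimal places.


Step 1: Glide distance = altitude * L/D = 9483 * 11.3 = 107157.9 m
Step 2: Convert to km: 107157.9 / 1000 = 107.16 km

107.16


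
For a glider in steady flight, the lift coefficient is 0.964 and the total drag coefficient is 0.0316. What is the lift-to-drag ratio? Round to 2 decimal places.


Step 1: L/D = CL / CD = 0.964 / 0.0316
Step 2: L/D = 30.51

30.51


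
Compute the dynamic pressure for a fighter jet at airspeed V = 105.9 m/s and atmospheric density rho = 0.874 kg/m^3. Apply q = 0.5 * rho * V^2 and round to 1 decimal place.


Step 1: V^2 = 105.9^2 = 11214.81
Step 2: q = 0.5 * 0.874 * 11214.81
Step 3: q = 4900.9 Pa

4900.9


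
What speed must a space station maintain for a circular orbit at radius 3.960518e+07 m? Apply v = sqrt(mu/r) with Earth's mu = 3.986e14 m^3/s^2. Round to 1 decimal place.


Step 1: mu / r = 3.986e14 / 3.960518e+07 = 10064340.0686
Step 2: v = sqrt(10064340.0686) = 3172.4 m/s

3172.4


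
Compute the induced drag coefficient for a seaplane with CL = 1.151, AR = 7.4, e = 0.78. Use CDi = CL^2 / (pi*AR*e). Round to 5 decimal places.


Step 1: CL^2 = 1.151^2 = 1.324801
Step 2: pi * AR * e = 3.14159 * 7.4 * 0.78 = 18.133273
Step 3: CDi = 1.324801 / 18.133273 = 0.07306

0.07306


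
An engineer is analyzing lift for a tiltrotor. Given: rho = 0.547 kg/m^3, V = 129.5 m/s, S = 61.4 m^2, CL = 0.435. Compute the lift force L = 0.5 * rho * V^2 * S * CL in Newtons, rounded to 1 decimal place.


Step 1: Calculate dynamic pressure q = 0.5 * 0.547 * 129.5^2 = 0.5 * 0.547 * 16770.25 = 4586.6634 Pa
Step 2: Multiply by wing area and lift coefficient: L = 4586.6634 * 61.4 * 0.435
Step 3: L = 281621.1312 * 0.435 = 122505.2 N

122505.2


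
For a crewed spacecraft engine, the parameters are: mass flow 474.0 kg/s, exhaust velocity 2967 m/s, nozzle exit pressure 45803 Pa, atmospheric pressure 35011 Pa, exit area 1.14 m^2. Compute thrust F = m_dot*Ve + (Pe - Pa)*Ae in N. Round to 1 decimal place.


Step 1: Momentum thrust = m_dot * Ve = 474.0 * 2967 = 1406358.0 N
Step 2: Pressure thrust = (Pe - Pa) * Ae = (45803 - 35011) * 1.14 = 12302.88 N
Step 3: Total thrust F = 1406358.0 + 12302.88 = 1418660.9 N

1418660.9


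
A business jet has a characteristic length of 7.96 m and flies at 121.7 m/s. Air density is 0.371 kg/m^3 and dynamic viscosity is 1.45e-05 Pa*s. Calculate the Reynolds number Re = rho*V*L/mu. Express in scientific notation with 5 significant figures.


Step 1: Numerator = rho * V * L = 0.371 * 121.7 * 7.96 = 359.399572
Step 2: Re = 359.399572 / 1.45e-05
Step 3: Re = 2.4786e+07

2.4786e+07


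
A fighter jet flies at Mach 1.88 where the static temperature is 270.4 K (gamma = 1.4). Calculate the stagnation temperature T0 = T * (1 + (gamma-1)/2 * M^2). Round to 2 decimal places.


Step 1: (gamma-1)/2 = 0.2
Step 2: M^2 = 3.5344
Step 3: 1 + 0.2 * 3.5344 = 1.70688
Step 4: T0 = 270.4 * 1.70688 = 461.54 K

461.54


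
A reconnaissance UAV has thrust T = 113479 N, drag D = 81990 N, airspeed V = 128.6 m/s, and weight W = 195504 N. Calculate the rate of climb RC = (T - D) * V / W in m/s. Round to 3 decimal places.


Step 1: Excess thrust = T - D = 113479 - 81990 = 31489 N
Step 2: Excess power = 31489 * 128.6 = 4049485.4 W
Step 3: RC = 4049485.4 / 195504 = 20.713 m/s

20.713


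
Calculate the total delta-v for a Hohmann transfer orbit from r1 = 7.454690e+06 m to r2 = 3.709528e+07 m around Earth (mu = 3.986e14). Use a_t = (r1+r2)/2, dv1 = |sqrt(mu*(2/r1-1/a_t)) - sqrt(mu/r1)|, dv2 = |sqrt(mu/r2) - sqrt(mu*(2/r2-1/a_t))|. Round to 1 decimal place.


Step 1: Transfer semi-major axis a_t = (7.454690e+06 + 3.709528e+07) / 2 = 2.227498e+07 m
Step 2: v1 (circular at r1) = sqrt(mu/r1) = 7312.3 m/s
Step 3: v_t1 = sqrt(mu*(2/r1 - 1/a_t)) = 9436.36 m/s
Step 4: dv1 = |9436.36 - 7312.3| = 2124.06 m/s
Step 5: v2 (circular at r2) = 3278.0 m/s, v_t2 = 1896.34 m/s
Step 6: dv2 = |3278.0 - 1896.34| = 1381.67 m/s
Step 7: Total delta-v = 2124.06 + 1381.67 = 3505.7 m/s

3505.7


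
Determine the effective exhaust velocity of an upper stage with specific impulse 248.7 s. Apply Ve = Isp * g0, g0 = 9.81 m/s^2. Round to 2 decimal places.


Step 1: Ve = Isp * g0 = 248.7 * 9.81
Step 2: Ve = 2439.75 m/s

2439.75


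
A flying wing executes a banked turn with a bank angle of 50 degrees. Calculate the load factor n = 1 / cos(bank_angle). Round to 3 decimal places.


Step 1: Convert 50 degrees to radians = 0.872665
Step 2: cos(50 deg) = 0.642788
Step 3: n = 1 / 0.642788 = 1.556

1.556


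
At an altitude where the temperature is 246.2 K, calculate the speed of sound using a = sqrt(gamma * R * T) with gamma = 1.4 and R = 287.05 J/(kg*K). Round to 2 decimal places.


Step 1: gamma * R * T = 1.4 * 287.05 * 246.2 = 98940.394
Step 2: a = sqrt(98940.394) = 314.55 m/s

314.55


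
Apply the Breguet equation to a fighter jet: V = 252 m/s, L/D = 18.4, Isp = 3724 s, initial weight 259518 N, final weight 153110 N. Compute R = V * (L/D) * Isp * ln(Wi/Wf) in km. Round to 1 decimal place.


Step 1: Coefficient = V * (L/D) * Isp = 252 * 18.4 * 3724 = 17267443.2 m
Step 2: Wi/Wf = 259518 / 153110 = 1.694977
Step 3: ln(1.694977) = 0.527669
Step 4: R = 17267443.2 * 0.527669 = 9111502.2 m = 9111.5 km

9111.5
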